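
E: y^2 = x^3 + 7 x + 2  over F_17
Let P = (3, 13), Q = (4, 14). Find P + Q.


P != Q, so use the chord formula.
s = (y2 - y1) / (x2 - x1) = (1) / (1) mod 17 = 1
x3 = s^2 - x1 - x2 mod 17 = 1^2 - 3 - 4 = 11
y3 = s (x1 - x3) - y1 mod 17 = 1 * (3 - 11) - 13 = 13

P + Q = (11, 13)


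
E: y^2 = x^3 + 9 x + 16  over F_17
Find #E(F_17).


For each x in F_17, count y with y^2 = x^3 + 9 x + 16 mod 17:
  x = 0: RHS = 16, y in [4, 13]  -> 2 point(s)
  x = 1: RHS = 9, y in [3, 14]  -> 2 point(s)
  x = 2: RHS = 8, y in [5, 12]  -> 2 point(s)
  x = 3: RHS = 2, y in [6, 11]  -> 2 point(s)
  x = 5: RHS = 16, y in [4, 13]  -> 2 point(s)
  x = 10: RHS = 1, y in [1, 16]  -> 2 point(s)
  x = 11: RHS = 1, y in [1, 16]  -> 2 point(s)
  x = 12: RHS = 16, y in [4, 13]  -> 2 point(s)
  x = 13: RHS = 1, y in [1, 16]  -> 2 point(s)
  x = 14: RHS = 13, y in [8, 9]  -> 2 point(s)
Affine points: 20. Add the point at infinity: total = 21.

#E(F_17) = 21


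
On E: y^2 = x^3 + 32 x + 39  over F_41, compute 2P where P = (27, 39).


Doubling: s = (3 x1^2 + a) / (2 y1)
s = (3*27^2 + 32) / (2*39) mod 41 = 9
x3 = s^2 - 2 x1 mod 41 = 9^2 - 2*27 = 27
y3 = s (x1 - x3) - y1 mod 41 = 9 * (27 - 27) - 39 = 2

2P = (27, 2)


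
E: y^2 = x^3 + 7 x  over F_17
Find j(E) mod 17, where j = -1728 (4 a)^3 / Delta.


Delta = -16(4 a^3 + 27 b^2) mod 17 = 12
-1728 * (4 a)^3 = -1728 * (4*7)^3 mod 17 = 13
j = 13 * 12^(-1) mod 17 = 11

j = 11 (mod 17)


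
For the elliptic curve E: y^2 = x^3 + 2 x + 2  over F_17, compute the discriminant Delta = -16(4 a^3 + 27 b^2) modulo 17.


4 a^3 + 27 b^2 = 4*2^3 + 27*2^2 = 32 + 108 = 140
Delta = -16 * (140) = -2240
Delta mod 17 = 4

Delta = 4 (mod 17)


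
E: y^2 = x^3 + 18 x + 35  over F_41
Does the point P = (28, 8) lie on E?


Check whether y^2 = x^3 + 18 x + 35 (mod 41) for (x, y) = (28, 8).
LHS: y^2 = 8^2 mod 41 = 23
RHS: x^3 + 18 x + 35 = 28^3 + 18*28 + 35 mod 41 = 23
LHS = RHS

Yes, on the curve


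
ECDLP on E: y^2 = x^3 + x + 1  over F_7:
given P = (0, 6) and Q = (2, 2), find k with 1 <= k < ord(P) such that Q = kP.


Enumerate multiples of P until we hit Q = (2, 2):
  1P = (0, 6)
  2P = (2, 2)
Match found at i = 2.

k = 2


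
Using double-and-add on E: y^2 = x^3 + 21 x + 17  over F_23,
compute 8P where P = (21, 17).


k = 8 = 1000_2 (binary, LSB first: 0001)
Double-and-add from P = (21, 17):
  bit 0 = 0: acc unchanged = O
  bit 1 = 0: acc unchanged = O
  bit 2 = 0: acc unchanged = O
  bit 3 = 1: acc = O + (10, 13) = (10, 13)

8P = (10, 13)


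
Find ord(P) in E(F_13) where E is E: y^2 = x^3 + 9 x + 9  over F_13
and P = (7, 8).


Compute successive multiples of P until we hit O:
  1P = (7, 8)
  2P = (12, 5)
  3P = (11, 10)
  4P = (5, 6)
  5P = (2, 10)
  6P = (0, 10)
  7P = (9, 0)
  8P = (0, 3)
  ... (continuing to 14P)
  14P = O

ord(P) = 14


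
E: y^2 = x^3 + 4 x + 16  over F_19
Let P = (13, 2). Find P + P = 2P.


Doubling: s = (3 x1^2 + a) / (2 y1)
s = (3*13^2 + 4) / (2*2) mod 19 = 9
x3 = s^2 - 2 x1 mod 19 = 9^2 - 2*13 = 17
y3 = s (x1 - x3) - y1 mod 19 = 9 * (13 - 17) - 2 = 0

2P = (17, 0)


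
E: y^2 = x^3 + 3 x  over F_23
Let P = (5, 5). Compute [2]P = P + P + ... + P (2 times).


k = 2 = 10_2 (binary, LSB first: 01)
Double-and-add from P = (5, 5):
  bit 0 = 0: acc unchanged = O
  bit 1 = 1: acc = O + (3, 6) = (3, 6)

2P = (3, 6)


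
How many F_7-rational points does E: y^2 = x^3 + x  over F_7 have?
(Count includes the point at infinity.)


For each x in F_7, count y with y^2 = x^3 + 1 x + 0 mod 7:
  x = 0: RHS = 0, y in [0]  -> 1 point(s)
  x = 1: RHS = 2, y in [3, 4]  -> 2 point(s)
  x = 3: RHS = 2, y in [3, 4]  -> 2 point(s)
  x = 5: RHS = 4, y in [2, 5]  -> 2 point(s)
Affine points: 7. Add the point at infinity: total = 8.

#E(F_7) = 8


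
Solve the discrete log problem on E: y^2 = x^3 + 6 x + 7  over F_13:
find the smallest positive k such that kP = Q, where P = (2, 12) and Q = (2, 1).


Enumerate multiples of P until we hit Q = (2, 1):
  1P = (2, 12)
  2P = (12, 0)
  3P = (2, 1)
Match found at i = 3.

k = 3


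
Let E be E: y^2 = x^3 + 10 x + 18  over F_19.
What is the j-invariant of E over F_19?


Delta = -16(4 a^3 + 27 b^2) mod 19 = 16
-1728 * (4 a)^3 = -1728 * (4*10)^3 mod 19 = 8
j = 8 * 16^(-1) mod 19 = 10

j = 10 (mod 19)


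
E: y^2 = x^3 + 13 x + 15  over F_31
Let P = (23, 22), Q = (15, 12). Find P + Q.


P != Q, so use the chord formula.
s = (y2 - y1) / (x2 - x1) = (21) / (23) mod 31 = 9
x3 = s^2 - x1 - x2 mod 31 = 9^2 - 23 - 15 = 12
y3 = s (x1 - x3) - y1 mod 31 = 9 * (23 - 12) - 22 = 15

P + Q = (12, 15)


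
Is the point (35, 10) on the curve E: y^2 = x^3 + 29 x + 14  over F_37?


Check whether y^2 = x^3 + 29 x + 14 (mod 37) for (x, y) = (35, 10).
LHS: y^2 = 10^2 mod 37 = 26
RHS: x^3 + 29 x + 14 = 35^3 + 29*35 + 14 mod 37 = 22
LHS != RHS

No, not on the curve


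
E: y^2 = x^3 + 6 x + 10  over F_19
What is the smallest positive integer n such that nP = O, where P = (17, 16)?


Compute successive multiples of P until we hit O:
  1P = (17, 16)
  2P = (13, 10)
  3P = (15, 6)
  4P = (12, 9)
  5P = (14, 11)
  6P = (14, 8)
  7P = (12, 10)
  8P = (15, 13)
  ... (continuing to 11P)
  11P = O

ord(P) = 11


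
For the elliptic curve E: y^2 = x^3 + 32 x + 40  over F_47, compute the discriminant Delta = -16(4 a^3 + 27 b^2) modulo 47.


4 a^3 + 27 b^2 = 4*32^3 + 27*40^2 = 131072 + 43200 = 174272
Delta = -16 * (174272) = -2788352
Delta mod 47 = 17

Delta = 17 (mod 47)


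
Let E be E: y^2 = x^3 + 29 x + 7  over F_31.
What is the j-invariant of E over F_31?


Delta = -16(4 a^3 + 27 b^2) mod 31 = 21
-1728 * (4 a)^3 = -1728 * (4*29)^3 mod 31 = 27
j = 27 * 21^(-1) mod 31 = 19

j = 19 (mod 31)


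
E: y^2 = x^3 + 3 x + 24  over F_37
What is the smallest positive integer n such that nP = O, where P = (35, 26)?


Compute successive multiples of P until we hit O:
  1P = (35, 26)
  2P = (5, 4)
  3P = (25, 6)
  4P = (18, 8)
  5P = (17, 17)
  6P = (13, 22)
  7P = (19, 24)
  8P = (31, 30)
  ... (continuing to 37P)
  37P = O

ord(P) = 37


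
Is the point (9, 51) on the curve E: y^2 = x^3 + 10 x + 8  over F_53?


Check whether y^2 = x^3 + 10 x + 8 (mod 53) for (x, y) = (9, 51).
LHS: y^2 = 51^2 mod 53 = 4
RHS: x^3 + 10 x + 8 = 9^3 + 10*9 + 8 mod 53 = 32
LHS != RHS

No, not on the curve


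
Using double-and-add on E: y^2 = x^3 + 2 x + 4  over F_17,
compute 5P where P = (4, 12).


k = 5 = 101_2 (binary, LSB first: 101)
Double-and-add from P = (4, 12):
  bit 0 = 1: acc = O + (4, 12) = (4, 12)
  bit 1 = 0: acc unchanged = (4, 12)
  bit 2 = 1: acc = (4, 12) + (13, 0) = (15, 14)

5P = (15, 14)


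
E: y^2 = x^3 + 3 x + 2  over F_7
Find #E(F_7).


For each x in F_7, count y with y^2 = x^3 + 3 x + 2 mod 7:
  x = 0: RHS = 2, y in [3, 4]  -> 2 point(s)
  x = 2: RHS = 2, y in [3, 4]  -> 2 point(s)
  x = 4: RHS = 1, y in [1, 6]  -> 2 point(s)
  x = 5: RHS = 2, y in [3, 4]  -> 2 point(s)
Affine points: 8. Add the point at infinity: total = 9.

#E(F_7) = 9


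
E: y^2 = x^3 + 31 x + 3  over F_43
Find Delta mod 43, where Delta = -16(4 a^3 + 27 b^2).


4 a^3 + 27 b^2 = 4*31^3 + 27*3^2 = 119164 + 243 = 119407
Delta = -16 * (119407) = -1910512
Delta mod 43 = 21

Delta = 21 (mod 43)


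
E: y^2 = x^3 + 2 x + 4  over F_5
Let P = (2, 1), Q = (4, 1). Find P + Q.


P != Q, so use the chord formula.
s = (y2 - y1) / (x2 - x1) = (0) / (2) mod 5 = 0
x3 = s^2 - x1 - x2 mod 5 = 0^2 - 2 - 4 = 4
y3 = s (x1 - x3) - y1 mod 5 = 0 * (2 - 4) - 1 = 4

P + Q = (4, 4)


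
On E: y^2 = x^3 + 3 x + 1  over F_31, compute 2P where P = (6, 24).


Doubling: s = (3 x1^2 + a) / (2 y1)
s = (3*6^2 + 3) / (2*24) mod 31 = 12
x3 = s^2 - 2 x1 mod 31 = 12^2 - 2*6 = 8
y3 = s (x1 - x3) - y1 mod 31 = 12 * (6 - 8) - 24 = 14

2P = (8, 14)


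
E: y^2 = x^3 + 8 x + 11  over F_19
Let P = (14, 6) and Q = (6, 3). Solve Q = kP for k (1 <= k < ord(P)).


Enumerate multiples of P until we hit Q = (6, 3):
  1P = (14, 6)
  2P = (11, 10)
  3P = (0, 7)
  4P = (2, 4)
  5P = (12, 7)
  6P = (17, 5)
  7P = (5, 10)
  8P = (7, 12)
  9P = (3, 9)
  10P = (6, 16)
  11P = (16, 6)
  12P = (8, 13)
  13P = (1, 1)
  14P = (1, 18)
  15P = (8, 6)
  16P = (16, 13)
  17P = (6, 3)
Match found at i = 17.

k = 17


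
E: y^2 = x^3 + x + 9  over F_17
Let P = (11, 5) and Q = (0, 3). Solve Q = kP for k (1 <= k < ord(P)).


Enumerate multiples of P until we hit Q = (0, 3):
  1P = (11, 5)
  2P = (13, 14)
  3P = (9, 4)
  4P = (10, 4)
  5P = (14, 9)
  6P = (7, 6)
  7P = (15, 13)
  8P = (12, 10)
  9P = (2, 6)
  10P = (8, 6)
  11P = (0, 14)
  12P = (4, 14)
  13P = (4, 3)
  14P = (0, 3)
Match found at i = 14.

k = 14


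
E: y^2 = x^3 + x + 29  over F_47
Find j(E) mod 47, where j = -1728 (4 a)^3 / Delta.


Delta = -16(4 a^3 + 27 b^2) mod 47 = 28
-1728 * (4 a)^3 = -1728 * (4*1)^3 mod 47 = 46
j = 46 * 28^(-1) mod 47 = 5

j = 5 (mod 47)


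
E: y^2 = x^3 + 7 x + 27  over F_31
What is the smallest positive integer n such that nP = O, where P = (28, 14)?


Compute successive multiples of P until we hit O:
  1P = (28, 14)
  2P = (7, 27)
  3P = (29, 25)
  4P = (2, 24)
  5P = (5, 1)
  6P = (5, 30)
  7P = (2, 7)
  8P = (29, 6)
  ... (continuing to 11P)
  11P = O

ord(P) = 11


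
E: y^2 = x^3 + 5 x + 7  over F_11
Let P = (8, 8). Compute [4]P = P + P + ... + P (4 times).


k = 4 = 100_2 (binary, LSB first: 001)
Double-and-add from P = (8, 8):
  bit 0 = 0: acc unchanged = O
  bit 1 = 0: acc unchanged = O
  bit 2 = 1: acc = O + (7, 0) = (7, 0)

4P = (7, 0)


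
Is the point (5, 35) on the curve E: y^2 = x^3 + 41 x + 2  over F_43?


Check whether y^2 = x^3 + 41 x + 2 (mod 43) for (x, y) = (5, 35).
LHS: y^2 = 35^2 mod 43 = 21
RHS: x^3 + 41 x + 2 = 5^3 + 41*5 + 2 mod 43 = 31
LHS != RHS

No, not on the curve


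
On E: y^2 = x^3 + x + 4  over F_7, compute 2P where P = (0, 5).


Doubling: s = (3 x1^2 + a) / (2 y1)
s = (3*0^2 + 1) / (2*5) mod 7 = 5
x3 = s^2 - 2 x1 mod 7 = 5^2 - 2*0 = 4
y3 = s (x1 - x3) - y1 mod 7 = 5 * (0 - 4) - 5 = 3

2P = (4, 3)


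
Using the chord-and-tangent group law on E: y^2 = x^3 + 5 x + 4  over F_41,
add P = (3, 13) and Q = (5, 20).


P != Q, so use the chord formula.
s = (y2 - y1) / (x2 - x1) = (7) / (2) mod 41 = 24
x3 = s^2 - x1 - x2 mod 41 = 24^2 - 3 - 5 = 35
y3 = s (x1 - x3) - y1 mod 41 = 24 * (3 - 35) - 13 = 39

P + Q = (35, 39)


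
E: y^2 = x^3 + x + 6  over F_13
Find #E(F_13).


For each x in F_13, count y with y^2 = x^3 + 1 x + 6 mod 13:
  x = 2: RHS = 3, y in [4, 9]  -> 2 point(s)
  x = 3: RHS = 10, y in [6, 7]  -> 2 point(s)
  x = 4: RHS = 9, y in [3, 10]  -> 2 point(s)
  x = 9: RHS = 3, y in [4, 9]  -> 2 point(s)
  x = 11: RHS = 9, y in [3, 10]  -> 2 point(s)
  x = 12: RHS = 4, y in [2, 11]  -> 2 point(s)
Affine points: 12. Add the point at infinity: total = 13.

#E(F_13) = 13


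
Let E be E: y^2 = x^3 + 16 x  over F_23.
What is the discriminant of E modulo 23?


4 a^3 + 27 b^2 = 4*16^3 + 27*0^2 = 16384 + 0 = 16384
Delta = -16 * (16384) = -262144
Delta mod 23 = 10

Delta = 10 (mod 23)


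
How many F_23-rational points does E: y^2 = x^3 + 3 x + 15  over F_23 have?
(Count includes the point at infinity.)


For each x in F_23, count y with y^2 = x^3 + 3 x + 15 mod 23:
  x = 2: RHS = 6, y in [11, 12]  -> 2 point(s)
  x = 9: RHS = 12, y in [9, 14]  -> 2 point(s)
  x = 12: RHS = 8, y in [10, 13]  -> 2 point(s)
  x = 14: RHS = 18, y in [8, 15]  -> 2 point(s)
  x = 15: RHS = 8, y in [10, 13]  -> 2 point(s)
  x = 18: RHS = 13, y in [6, 17]  -> 2 point(s)
  x = 19: RHS = 8, y in [10, 13]  -> 2 point(s)
  x = 20: RHS = 2, y in [5, 18]  -> 2 point(s)
  x = 21: RHS = 1, y in [1, 22]  -> 2 point(s)
Affine points: 18. Add the point at infinity: total = 19.

#E(F_23) = 19


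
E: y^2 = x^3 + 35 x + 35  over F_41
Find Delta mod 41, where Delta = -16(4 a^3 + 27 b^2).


4 a^3 + 27 b^2 = 4*35^3 + 27*35^2 = 171500 + 33075 = 204575
Delta = -16 * (204575) = -3273200
Delta mod 41 = 35

Delta = 35 (mod 41)


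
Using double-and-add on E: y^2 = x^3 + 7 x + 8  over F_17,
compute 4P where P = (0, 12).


k = 4 = 100_2 (binary, LSB first: 001)
Double-and-add from P = (0, 12):
  bit 0 = 0: acc unchanged = O
  bit 1 = 0: acc unchanged = O
  bit 2 = 1: acc = O + (7, 14) = (7, 14)

4P = (7, 14)


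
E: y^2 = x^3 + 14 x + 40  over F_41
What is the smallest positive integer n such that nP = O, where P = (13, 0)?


Compute successive multiples of P until we hit O:
  1P = (13, 0)
  2P = O

ord(P) = 2


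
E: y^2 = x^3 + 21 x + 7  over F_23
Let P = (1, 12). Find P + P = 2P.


Doubling: s = (3 x1^2 + a) / (2 y1)
s = (3*1^2 + 21) / (2*12) mod 23 = 1
x3 = s^2 - 2 x1 mod 23 = 1^2 - 2*1 = 22
y3 = s (x1 - x3) - y1 mod 23 = 1 * (1 - 22) - 12 = 13

2P = (22, 13)


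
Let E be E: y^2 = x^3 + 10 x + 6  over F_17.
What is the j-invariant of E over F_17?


Delta = -16(4 a^3 + 27 b^2) mod 17 = 8
-1728 * (4 a)^3 = -1728 * (4*10)^3 mod 17 = 4
j = 4 * 8^(-1) mod 17 = 9

j = 9 (mod 17)


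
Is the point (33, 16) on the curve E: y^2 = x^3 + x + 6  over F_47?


Check whether y^2 = x^3 + 1 x + 6 (mod 47) for (x, y) = (33, 16).
LHS: y^2 = 16^2 mod 47 = 21
RHS: x^3 + 1 x + 6 = 33^3 + 1*33 + 6 mod 47 = 21
LHS = RHS

Yes, on the curve


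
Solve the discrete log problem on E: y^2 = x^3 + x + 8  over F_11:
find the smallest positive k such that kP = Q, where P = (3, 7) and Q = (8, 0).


Enumerate multiples of P until we hit Q = (8, 0):
  1P = (3, 7)
  2P = (9, 3)
  3P = (8, 0)
Match found at i = 3.

k = 3


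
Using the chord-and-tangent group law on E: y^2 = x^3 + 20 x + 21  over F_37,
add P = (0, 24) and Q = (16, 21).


P != Q, so use the chord formula.
s = (y2 - y1) / (x2 - x1) = (34) / (16) mod 37 = 16
x3 = s^2 - x1 - x2 mod 37 = 16^2 - 0 - 16 = 18
y3 = s (x1 - x3) - y1 mod 37 = 16 * (0 - 18) - 24 = 21

P + Q = (18, 21)


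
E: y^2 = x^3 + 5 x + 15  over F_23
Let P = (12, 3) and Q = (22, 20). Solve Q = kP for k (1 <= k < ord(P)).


Enumerate multiples of P until we hit Q = (22, 20):
  1P = (12, 3)
  2P = (22, 20)
Match found at i = 2.

k = 2


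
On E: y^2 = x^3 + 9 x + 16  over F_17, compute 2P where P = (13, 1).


Doubling: s = (3 x1^2 + a) / (2 y1)
s = (3*13^2 + 9) / (2*1) mod 17 = 3
x3 = s^2 - 2 x1 mod 17 = 3^2 - 2*13 = 0
y3 = s (x1 - x3) - y1 mod 17 = 3 * (13 - 0) - 1 = 4

2P = (0, 4)


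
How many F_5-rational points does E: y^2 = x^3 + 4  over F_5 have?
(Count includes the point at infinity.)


For each x in F_5, count y with y^2 = x^3 + 0 x + 4 mod 5:
  x = 0: RHS = 4, y in [2, 3]  -> 2 point(s)
  x = 1: RHS = 0, y in [0]  -> 1 point(s)
  x = 3: RHS = 1, y in [1, 4]  -> 2 point(s)
Affine points: 5. Add the point at infinity: total = 6.

#E(F_5) = 6


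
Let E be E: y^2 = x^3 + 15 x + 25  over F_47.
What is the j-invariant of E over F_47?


Delta = -16(4 a^3 + 27 b^2) mod 47 = 27
-1728 * (4 a)^3 = -1728 * (4*15)^3 mod 47 = 9
j = 9 * 27^(-1) mod 47 = 16

j = 16 (mod 47)


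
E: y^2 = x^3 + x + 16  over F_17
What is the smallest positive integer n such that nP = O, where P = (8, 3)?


Compute successive multiples of P until we hit O:
  1P = (8, 3)
  2P = (2, 3)
  3P = (7, 14)
  4P = (4, 4)
  5P = (4, 13)
  6P = (7, 3)
  7P = (2, 14)
  8P = (8, 14)
  ... (continuing to 9P)
  9P = O

ord(P) = 9


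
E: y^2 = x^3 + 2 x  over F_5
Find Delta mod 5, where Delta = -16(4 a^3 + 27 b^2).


4 a^3 + 27 b^2 = 4*2^3 + 27*0^2 = 32 + 0 = 32
Delta = -16 * (32) = -512
Delta mod 5 = 3

Delta = 3 (mod 5)


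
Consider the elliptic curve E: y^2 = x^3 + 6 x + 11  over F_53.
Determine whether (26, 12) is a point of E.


Check whether y^2 = x^3 + 6 x + 11 (mod 53) for (x, y) = (26, 12).
LHS: y^2 = 12^2 mod 53 = 38
RHS: x^3 + 6 x + 11 = 26^3 + 6*26 + 11 mod 53 = 41
LHS != RHS

No, not on the curve


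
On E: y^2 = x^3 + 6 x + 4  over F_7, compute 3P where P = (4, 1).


k = 3 = 11_2 (binary, LSB first: 11)
Double-and-add from P = (4, 1):
  bit 0 = 1: acc = O + (4, 1) = (4, 1)
  bit 1 = 1: acc = (4, 1) + (0, 2) = (0, 5)

3P = (0, 5)


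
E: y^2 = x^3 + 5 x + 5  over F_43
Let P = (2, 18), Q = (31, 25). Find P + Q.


P != Q, so use the chord formula.
s = (y2 - y1) / (x2 - x1) = (7) / (29) mod 43 = 21
x3 = s^2 - x1 - x2 mod 43 = 21^2 - 2 - 31 = 21
y3 = s (x1 - x3) - y1 mod 43 = 21 * (2 - 21) - 18 = 13

P + Q = (21, 13)


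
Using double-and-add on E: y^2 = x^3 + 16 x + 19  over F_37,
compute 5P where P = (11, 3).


k = 5 = 101_2 (binary, LSB first: 101)
Double-and-add from P = (11, 3):
  bit 0 = 1: acc = O + (11, 3) = (11, 3)
  bit 1 = 0: acc unchanged = (11, 3)
  bit 2 = 1: acc = (11, 3) + (14, 8) = (23, 14)

5P = (23, 14)


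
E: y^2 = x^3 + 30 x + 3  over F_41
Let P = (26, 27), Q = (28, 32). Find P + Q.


P != Q, so use the chord formula.
s = (y2 - y1) / (x2 - x1) = (5) / (2) mod 41 = 23
x3 = s^2 - x1 - x2 mod 41 = 23^2 - 26 - 28 = 24
y3 = s (x1 - x3) - y1 mod 41 = 23 * (26 - 24) - 27 = 19

P + Q = (24, 19)


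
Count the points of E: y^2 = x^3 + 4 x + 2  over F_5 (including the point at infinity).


For each x in F_5, count y with y^2 = x^3 + 4 x + 2 mod 5:
  x = 3: RHS = 1, y in [1, 4]  -> 2 point(s)
Affine points: 2. Add the point at infinity: total = 3.

#E(F_5) = 3


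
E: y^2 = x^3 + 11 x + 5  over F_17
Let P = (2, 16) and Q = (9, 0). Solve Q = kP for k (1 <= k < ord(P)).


Enumerate multiples of P until we hit Q = (9, 0):
  1P = (2, 16)
  2P = (5, 10)
  3P = (14, 8)
  4P = (9, 0)
Match found at i = 4.

k = 4


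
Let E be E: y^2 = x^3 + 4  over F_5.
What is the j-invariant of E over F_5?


Delta = -16(4 a^3 + 27 b^2) mod 5 = 3
-1728 * (4 a)^3 = -1728 * (4*0)^3 mod 5 = 0
j = 0 * 3^(-1) mod 5 = 0

j = 0 (mod 5)


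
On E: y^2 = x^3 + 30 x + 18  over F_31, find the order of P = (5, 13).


Compute successive multiples of P until we hit O:
  1P = (5, 13)
  2P = (28, 5)
  3P = (30, 24)
  4P = (14, 19)
  5P = (9, 5)
  6P = (21, 19)
  7P = (25, 26)
  8P = (17, 4)
  ... (continuing to 19P)
  19P = O

ord(P) = 19


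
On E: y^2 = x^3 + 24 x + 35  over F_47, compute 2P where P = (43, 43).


Doubling: s = (3 x1^2 + a) / (2 y1)
s = (3*43^2 + 24) / (2*43) mod 47 = 38
x3 = s^2 - 2 x1 mod 47 = 38^2 - 2*43 = 42
y3 = s (x1 - x3) - y1 mod 47 = 38 * (43 - 42) - 43 = 42

2P = (42, 42)


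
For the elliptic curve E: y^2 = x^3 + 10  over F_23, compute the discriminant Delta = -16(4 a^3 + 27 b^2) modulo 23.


4 a^3 + 27 b^2 = 4*0^3 + 27*10^2 = 0 + 2700 = 2700
Delta = -16 * (2700) = -43200
Delta mod 23 = 17

Delta = 17 (mod 23)


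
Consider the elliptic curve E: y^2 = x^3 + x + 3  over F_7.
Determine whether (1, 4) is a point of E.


Check whether y^2 = x^3 + 1 x + 3 (mod 7) for (x, y) = (1, 4).
LHS: y^2 = 4^2 mod 7 = 2
RHS: x^3 + 1 x + 3 = 1^3 + 1*1 + 3 mod 7 = 5
LHS != RHS

No, not on the curve


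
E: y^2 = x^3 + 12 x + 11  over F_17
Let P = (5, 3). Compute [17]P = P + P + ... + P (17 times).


k = 17 = 10001_2 (binary, LSB first: 10001)
Double-and-add from P = (5, 3):
  bit 0 = 1: acc = O + (5, 3) = (5, 3)
  bit 1 = 0: acc unchanged = (5, 3)
  bit 2 = 0: acc unchanged = (5, 3)
  bit 3 = 0: acc unchanged = (5, 3)
  bit 4 = 1: acc = (5, 3) + (15, 9) = (13, 16)

17P = (13, 16)


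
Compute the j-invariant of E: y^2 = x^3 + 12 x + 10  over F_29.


Delta = -16(4 a^3 + 27 b^2) mod 29 = 24
-1728 * (4 a)^3 = -1728 * (4*12)^3 mod 29 = 6
j = 6 * 24^(-1) mod 29 = 22

j = 22 (mod 29)


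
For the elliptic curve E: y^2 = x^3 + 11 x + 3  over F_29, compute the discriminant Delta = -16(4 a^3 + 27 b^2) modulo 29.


4 a^3 + 27 b^2 = 4*11^3 + 27*3^2 = 5324 + 243 = 5567
Delta = -16 * (5567) = -89072
Delta mod 29 = 16

Delta = 16 (mod 29)


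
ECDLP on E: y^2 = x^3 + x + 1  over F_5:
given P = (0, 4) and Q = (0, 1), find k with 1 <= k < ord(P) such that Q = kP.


Enumerate multiples of P until we hit Q = (0, 1):
  1P = (0, 4)
  2P = (4, 3)
  3P = (2, 4)
  4P = (3, 1)
  5P = (3, 4)
  6P = (2, 1)
  7P = (4, 2)
  8P = (0, 1)
Match found at i = 8.

k = 8


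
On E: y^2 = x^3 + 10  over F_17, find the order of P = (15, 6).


Compute successive multiples of P until we hit O:
  1P = (15, 6)
  2P = (5, 4)
  3P = (12, 15)
  4P = (16, 14)
  5P = (16, 3)
  6P = (12, 2)
  7P = (5, 13)
  8P = (15, 11)
  ... (continuing to 9P)
  9P = O

ord(P) = 9


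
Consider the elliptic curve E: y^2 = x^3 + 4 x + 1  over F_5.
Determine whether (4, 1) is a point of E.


Check whether y^2 = x^3 + 4 x + 1 (mod 5) for (x, y) = (4, 1).
LHS: y^2 = 1^2 mod 5 = 1
RHS: x^3 + 4 x + 1 = 4^3 + 4*4 + 1 mod 5 = 1
LHS = RHS

Yes, on the curve


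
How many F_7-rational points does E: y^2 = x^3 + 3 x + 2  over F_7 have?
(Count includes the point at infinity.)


For each x in F_7, count y with y^2 = x^3 + 3 x + 2 mod 7:
  x = 0: RHS = 2, y in [3, 4]  -> 2 point(s)
  x = 2: RHS = 2, y in [3, 4]  -> 2 point(s)
  x = 4: RHS = 1, y in [1, 6]  -> 2 point(s)
  x = 5: RHS = 2, y in [3, 4]  -> 2 point(s)
Affine points: 8. Add the point at infinity: total = 9.

#E(F_7) = 9


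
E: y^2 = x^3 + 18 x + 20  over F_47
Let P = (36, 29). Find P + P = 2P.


Doubling: s = (3 x1^2 + a) / (2 y1)
s = (3*36^2 + 18) / (2*29) mod 47 = 9
x3 = s^2 - 2 x1 mod 47 = 9^2 - 2*36 = 9
y3 = s (x1 - x3) - y1 mod 47 = 9 * (36 - 9) - 29 = 26

2P = (9, 26)


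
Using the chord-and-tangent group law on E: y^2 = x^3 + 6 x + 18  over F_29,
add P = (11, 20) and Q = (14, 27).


P != Q, so use the chord formula.
s = (y2 - y1) / (x2 - x1) = (7) / (3) mod 29 = 12
x3 = s^2 - x1 - x2 mod 29 = 12^2 - 11 - 14 = 3
y3 = s (x1 - x3) - y1 mod 29 = 12 * (11 - 3) - 20 = 18

P + Q = (3, 18)


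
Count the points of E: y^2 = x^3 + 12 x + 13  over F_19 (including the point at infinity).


For each x in F_19, count y with y^2 = x^3 + 12 x + 13 mod 19:
  x = 1: RHS = 7, y in [8, 11]  -> 2 point(s)
  x = 2: RHS = 7, y in [8, 11]  -> 2 point(s)
  x = 3: RHS = 0, y in [0]  -> 1 point(s)
  x = 4: RHS = 11, y in [7, 12]  -> 2 point(s)
  x = 6: RHS = 16, y in [4, 15]  -> 2 point(s)
  x = 12: RHS = 4, y in [2, 17]  -> 2 point(s)
  x = 16: RHS = 7, y in [8, 11]  -> 2 point(s)
  x = 17: RHS = 0, y in [0]  -> 1 point(s)
  x = 18: RHS = 0, y in [0]  -> 1 point(s)
Affine points: 15. Add the point at infinity: total = 16.

#E(F_19) = 16


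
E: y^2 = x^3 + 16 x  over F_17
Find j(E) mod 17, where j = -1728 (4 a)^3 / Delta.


Delta = -16(4 a^3 + 27 b^2) mod 17 = 13
-1728 * (4 a)^3 = -1728 * (4*16)^3 mod 17 = 7
j = 7 * 13^(-1) mod 17 = 11

j = 11 (mod 17)


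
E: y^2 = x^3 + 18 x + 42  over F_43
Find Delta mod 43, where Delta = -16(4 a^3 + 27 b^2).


4 a^3 + 27 b^2 = 4*18^3 + 27*42^2 = 23328 + 47628 = 70956
Delta = -16 * (70956) = -1135296
Delta mod 43 = 33

Delta = 33 (mod 43)


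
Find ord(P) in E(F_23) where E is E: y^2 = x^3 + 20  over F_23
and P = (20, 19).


Compute successive multiples of P until we hit O:
  1P = (20, 19)
  2P = (12, 0)
  3P = (20, 4)
  4P = O

ord(P) = 4


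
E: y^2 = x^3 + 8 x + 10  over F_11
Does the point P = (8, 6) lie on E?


Check whether y^2 = x^3 + 8 x + 10 (mod 11) for (x, y) = (8, 6).
LHS: y^2 = 6^2 mod 11 = 3
RHS: x^3 + 8 x + 10 = 8^3 + 8*8 + 10 mod 11 = 3
LHS = RHS

Yes, on the curve


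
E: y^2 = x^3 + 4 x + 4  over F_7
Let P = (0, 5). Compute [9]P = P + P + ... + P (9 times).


k = 9 = 1001_2 (binary, LSB first: 1001)
Double-and-add from P = (0, 5):
  bit 0 = 1: acc = O + (0, 5) = (0, 5)
  bit 1 = 0: acc unchanged = (0, 5)
  bit 2 = 0: acc unchanged = (0, 5)
  bit 3 = 1: acc = (0, 5) + (1, 4) = (0, 2)

9P = (0, 2)


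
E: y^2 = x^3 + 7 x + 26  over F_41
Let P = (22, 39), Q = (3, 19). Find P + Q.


P != Q, so use the chord formula.
s = (y2 - y1) / (x2 - x1) = (21) / (22) mod 41 = 14
x3 = s^2 - x1 - x2 mod 41 = 14^2 - 22 - 3 = 7
y3 = s (x1 - x3) - y1 mod 41 = 14 * (22 - 7) - 39 = 7

P + Q = (7, 7)


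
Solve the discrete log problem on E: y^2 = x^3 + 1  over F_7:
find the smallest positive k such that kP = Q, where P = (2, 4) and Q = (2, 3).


Enumerate multiples of P until we hit Q = (2, 3):
  1P = (2, 4)
  2P = (0, 6)
  3P = (6, 0)
  4P = (0, 1)
  5P = (2, 3)
Match found at i = 5.

k = 5


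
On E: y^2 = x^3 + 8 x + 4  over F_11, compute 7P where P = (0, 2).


k = 7 = 111_2 (binary, LSB first: 111)
Double-and-add from P = (0, 2):
  bit 0 = 1: acc = O + (0, 2) = (0, 2)
  bit 1 = 1: acc = (0, 2) + (4, 1) = (5, 2)
  bit 2 = 1: acc = (5, 2) + (6, 9) = (5, 9)

7P = (5, 9)


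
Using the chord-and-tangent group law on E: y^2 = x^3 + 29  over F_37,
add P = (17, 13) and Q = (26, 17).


P != Q, so use the chord formula.
s = (y2 - y1) / (x2 - x1) = (4) / (9) mod 37 = 21
x3 = s^2 - x1 - x2 mod 37 = 21^2 - 17 - 26 = 28
y3 = s (x1 - x3) - y1 mod 37 = 21 * (17 - 28) - 13 = 15

P + Q = (28, 15)


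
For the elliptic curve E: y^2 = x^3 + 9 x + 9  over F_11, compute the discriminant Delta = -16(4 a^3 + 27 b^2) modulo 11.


4 a^3 + 27 b^2 = 4*9^3 + 27*9^2 = 2916 + 2187 = 5103
Delta = -16 * (5103) = -81648
Delta mod 11 = 5

Delta = 5 (mod 11)


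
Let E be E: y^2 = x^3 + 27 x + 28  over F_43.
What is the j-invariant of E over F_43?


Delta = -16(4 a^3 + 27 b^2) mod 43 = 39
-1728 * (4 a)^3 = -1728 * (4*27)^3 mod 43 = 42
j = 42 * 39^(-1) mod 43 = 11

j = 11 (mod 43)


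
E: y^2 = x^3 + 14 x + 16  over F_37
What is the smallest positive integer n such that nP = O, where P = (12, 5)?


Compute successive multiples of P until we hit O:
  1P = (12, 5)
  2P = (16, 9)
  3P = (10, 34)
  4P = (31, 30)
  5P = (15, 30)
  6P = (26, 14)
  7P = (3, 14)
  8P = (23, 6)
  ... (continuing to 23P)
  23P = O

ord(P) = 23


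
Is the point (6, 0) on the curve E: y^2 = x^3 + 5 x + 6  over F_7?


Check whether y^2 = x^3 + 5 x + 6 (mod 7) for (x, y) = (6, 0).
LHS: y^2 = 0^2 mod 7 = 0
RHS: x^3 + 5 x + 6 = 6^3 + 5*6 + 6 mod 7 = 0
LHS = RHS

Yes, on the curve


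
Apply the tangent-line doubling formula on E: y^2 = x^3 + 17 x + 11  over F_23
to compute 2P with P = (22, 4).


Doubling: s = (3 x1^2 + a) / (2 y1)
s = (3*22^2 + 17) / (2*4) mod 23 = 14
x3 = s^2 - 2 x1 mod 23 = 14^2 - 2*22 = 14
y3 = s (x1 - x3) - y1 mod 23 = 14 * (22 - 14) - 4 = 16

2P = (14, 16)


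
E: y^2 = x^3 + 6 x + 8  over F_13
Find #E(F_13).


For each x in F_13, count y with y^2 = x^3 + 6 x + 8 mod 13:
  x = 3: RHS = 1, y in [1, 12]  -> 2 point(s)
  x = 6: RHS = 0, y in [0]  -> 1 point(s)
  x = 7: RHS = 3, y in [4, 9]  -> 2 point(s)
  x = 8: RHS = 9, y in [3, 10]  -> 2 point(s)
  x = 11: RHS = 1, y in [1, 12]  -> 2 point(s)
  x = 12: RHS = 1, y in [1, 12]  -> 2 point(s)
Affine points: 11. Add the point at infinity: total = 12.

#E(F_13) = 12


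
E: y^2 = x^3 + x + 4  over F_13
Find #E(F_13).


For each x in F_13, count y with y^2 = x^3 + 1 x + 4 mod 13:
  x = 0: RHS = 4, y in [2, 11]  -> 2 point(s)
  x = 2: RHS = 1, y in [1, 12]  -> 2 point(s)
  x = 5: RHS = 4, y in [2, 11]  -> 2 point(s)
  x = 7: RHS = 3, y in [4, 9]  -> 2 point(s)
  x = 8: RHS = 4, y in [2, 11]  -> 2 point(s)
  x = 9: RHS = 1, y in [1, 12]  -> 2 point(s)
  x = 10: RHS = 0, y in [0]  -> 1 point(s)
Affine points: 13. Add the point at infinity: total = 14.

#E(F_13) = 14


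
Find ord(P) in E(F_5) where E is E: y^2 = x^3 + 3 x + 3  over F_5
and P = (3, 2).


Compute successive multiples of P until we hit O:
  1P = (3, 2)
  2P = (4, 3)
  3P = (4, 2)
  4P = (3, 3)
  5P = O

ord(P) = 5


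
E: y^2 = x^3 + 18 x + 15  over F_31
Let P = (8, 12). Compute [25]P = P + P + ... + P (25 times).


k = 25 = 11001_2 (binary, LSB first: 10011)
Double-and-add from P = (8, 12):
  bit 0 = 1: acc = O + (8, 12) = (8, 12)
  bit 1 = 0: acc unchanged = (8, 12)
  bit 2 = 0: acc unchanged = (8, 12)
  bit 3 = 1: acc = (8, 12) + (2, 11) = (15, 23)
  bit 4 = 1: acc = (15, 23) + (14, 29) = (7, 22)

25P = (7, 22)


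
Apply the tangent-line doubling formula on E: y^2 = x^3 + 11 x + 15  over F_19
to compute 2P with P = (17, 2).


Doubling: s = (3 x1^2 + a) / (2 y1)
s = (3*17^2 + 11) / (2*2) mod 19 = 1
x3 = s^2 - 2 x1 mod 19 = 1^2 - 2*17 = 5
y3 = s (x1 - x3) - y1 mod 19 = 1 * (17 - 5) - 2 = 10

2P = (5, 10)


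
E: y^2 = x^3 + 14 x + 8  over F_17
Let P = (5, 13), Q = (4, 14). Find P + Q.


P != Q, so use the chord formula.
s = (y2 - y1) / (x2 - x1) = (1) / (16) mod 17 = 16
x3 = s^2 - x1 - x2 mod 17 = 16^2 - 5 - 4 = 9
y3 = s (x1 - x3) - y1 mod 17 = 16 * (5 - 9) - 13 = 8

P + Q = (9, 8)


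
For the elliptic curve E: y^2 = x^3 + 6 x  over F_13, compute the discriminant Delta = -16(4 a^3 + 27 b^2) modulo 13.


4 a^3 + 27 b^2 = 4*6^3 + 27*0^2 = 864 + 0 = 864
Delta = -16 * (864) = -13824
Delta mod 13 = 8

Delta = 8 (mod 13)


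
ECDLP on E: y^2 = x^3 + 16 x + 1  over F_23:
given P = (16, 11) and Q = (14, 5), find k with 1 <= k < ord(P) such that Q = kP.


Enumerate multiples of P until we hit Q = (14, 5):
  1P = (16, 11)
  2P = (18, 16)
  3P = (1, 15)
  4P = (12, 14)
  5P = (20, 15)
  6P = (11, 17)
  7P = (14, 5)
Match found at i = 7.

k = 7


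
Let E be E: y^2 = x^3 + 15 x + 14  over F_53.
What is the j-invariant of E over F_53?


Delta = -16(4 a^3 + 27 b^2) mod 53 = 50
-1728 * (4 a)^3 = -1728 * (4*15)^3 mod 53 = 48
j = 48 * 50^(-1) mod 53 = 37

j = 37 (mod 53)


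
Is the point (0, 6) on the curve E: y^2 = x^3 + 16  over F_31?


Check whether y^2 = x^3 + 0 x + 16 (mod 31) for (x, y) = (0, 6).
LHS: y^2 = 6^2 mod 31 = 5
RHS: x^3 + 0 x + 16 = 0^3 + 0*0 + 16 mod 31 = 16
LHS != RHS

No, not on the curve


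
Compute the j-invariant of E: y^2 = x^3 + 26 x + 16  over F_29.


Delta = -16(4 a^3 + 27 b^2) mod 29 = 2
-1728 * (4 a)^3 = -1728 * (4*26)^3 mod 29 = 28
j = 28 * 2^(-1) mod 29 = 14

j = 14 (mod 29)


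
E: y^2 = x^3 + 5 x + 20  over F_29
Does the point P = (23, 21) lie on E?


Check whether y^2 = x^3 + 5 x + 20 (mod 29) for (x, y) = (23, 21).
LHS: y^2 = 21^2 mod 29 = 6
RHS: x^3 + 5 x + 20 = 23^3 + 5*23 + 20 mod 29 = 6
LHS = RHS

Yes, on the curve


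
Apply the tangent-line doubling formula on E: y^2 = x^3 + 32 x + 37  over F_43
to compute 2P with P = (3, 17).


Doubling: s = (3 x1^2 + a) / (2 y1)
s = (3*3^2 + 32) / (2*17) mod 43 = 3
x3 = s^2 - 2 x1 mod 43 = 3^2 - 2*3 = 3
y3 = s (x1 - x3) - y1 mod 43 = 3 * (3 - 3) - 17 = 26

2P = (3, 26)


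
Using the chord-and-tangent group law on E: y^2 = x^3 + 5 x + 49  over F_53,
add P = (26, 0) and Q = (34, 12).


P != Q, so use the chord formula.
s = (y2 - y1) / (x2 - x1) = (12) / (8) mod 53 = 28
x3 = s^2 - x1 - x2 mod 53 = 28^2 - 26 - 34 = 35
y3 = s (x1 - x3) - y1 mod 53 = 28 * (26 - 35) - 0 = 13

P + Q = (35, 13)


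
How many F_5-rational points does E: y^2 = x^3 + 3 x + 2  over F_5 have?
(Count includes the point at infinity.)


For each x in F_5, count y with y^2 = x^3 + 3 x + 2 mod 5:
  x = 1: RHS = 1, y in [1, 4]  -> 2 point(s)
  x = 2: RHS = 1, y in [1, 4]  -> 2 point(s)
Affine points: 4. Add the point at infinity: total = 5.

#E(F_5) = 5


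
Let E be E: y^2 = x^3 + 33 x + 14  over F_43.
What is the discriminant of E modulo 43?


4 a^3 + 27 b^2 = 4*33^3 + 27*14^2 = 143748 + 5292 = 149040
Delta = -16 * (149040) = -2384640
Delta mod 43 = 11

Delta = 11 (mod 43)


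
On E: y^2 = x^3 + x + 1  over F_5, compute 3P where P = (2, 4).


k = 3 = 11_2 (binary, LSB first: 11)
Double-and-add from P = (2, 4):
  bit 0 = 1: acc = O + (2, 4) = (2, 4)
  bit 1 = 1: acc = (2, 4) + (2, 1) = O

3P = O


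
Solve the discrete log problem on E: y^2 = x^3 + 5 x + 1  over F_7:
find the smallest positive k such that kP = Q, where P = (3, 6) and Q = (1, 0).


Enumerate multiples of P until we hit Q = (1, 0):
  1P = (3, 6)
  2P = (5, 5)
  3P = (1, 0)
Match found at i = 3.

k = 3


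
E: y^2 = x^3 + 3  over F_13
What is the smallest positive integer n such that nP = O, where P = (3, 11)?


Compute successive multiples of P until we hit O:
  1P = (3, 11)
  2P = (3, 2)
  3P = O

ord(P) = 3


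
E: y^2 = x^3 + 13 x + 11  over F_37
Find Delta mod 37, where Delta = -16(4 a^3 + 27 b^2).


4 a^3 + 27 b^2 = 4*13^3 + 27*11^2 = 8788 + 3267 = 12055
Delta = -16 * (12055) = -192880
Delta mod 37 = 1

Delta = 1 (mod 37)


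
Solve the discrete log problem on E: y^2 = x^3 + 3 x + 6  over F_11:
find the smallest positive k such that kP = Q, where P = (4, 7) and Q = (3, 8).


Enumerate multiples of P until we hit Q = (3, 8):
  1P = (4, 7)
  2P = (6, 3)
  3P = (5, 6)
  4P = (3, 3)
  5P = (9, 6)
  6P = (2, 8)
  7P = (8, 6)
  8P = (8, 5)
  9P = (2, 3)
  10P = (9, 5)
  11P = (3, 8)
Match found at i = 11.

k = 11


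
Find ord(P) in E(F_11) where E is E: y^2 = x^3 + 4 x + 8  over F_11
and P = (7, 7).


Compute successive multiples of P until we hit O:
  1P = (7, 7)
  2P = (9, 6)
  3P = (9, 5)
  4P = (7, 4)
  5P = O

ord(P) = 5


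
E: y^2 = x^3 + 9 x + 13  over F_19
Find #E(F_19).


For each x in F_19, count y with y^2 = x^3 + 9 x + 13 mod 19:
  x = 1: RHS = 4, y in [2, 17]  -> 2 point(s)
  x = 2: RHS = 1, y in [1, 18]  -> 2 point(s)
  x = 6: RHS = 17, y in [6, 13]  -> 2 point(s)
  x = 7: RHS = 1, y in [1, 18]  -> 2 point(s)
  x = 9: RHS = 6, y in [5, 14]  -> 2 point(s)
  x = 10: RHS = 1, y in [1, 18]  -> 2 point(s)
  x = 12: RHS = 6, y in [5, 14]  -> 2 point(s)
  x = 13: RHS = 9, y in [3, 16]  -> 2 point(s)
  x = 16: RHS = 16, y in [4, 15]  -> 2 point(s)
  x = 17: RHS = 6, y in [5, 14]  -> 2 point(s)
Affine points: 20. Add the point at infinity: total = 21.

#E(F_19) = 21


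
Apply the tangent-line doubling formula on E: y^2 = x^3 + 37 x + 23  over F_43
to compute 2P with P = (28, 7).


Doubling: s = (3 x1^2 + a) / (2 y1)
s = (3*28^2 + 37) / (2*7) mod 43 = 14
x3 = s^2 - 2 x1 mod 43 = 14^2 - 2*28 = 11
y3 = s (x1 - x3) - y1 mod 43 = 14 * (28 - 11) - 7 = 16

2P = (11, 16)


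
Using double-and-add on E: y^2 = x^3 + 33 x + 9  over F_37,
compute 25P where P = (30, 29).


k = 25 = 11001_2 (binary, LSB first: 10011)
Double-and-add from P = (30, 29):
  bit 0 = 1: acc = O + (30, 29) = (30, 29)
  bit 1 = 0: acc unchanged = (30, 29)
  bit 2 = 0: acc unchanged = (30, 29)
  bit 3 = 1: acc = (30, 29) + (14, 25) = (0, 34)
  bit 4 = 1: acc = (0, 34) + (5, 15) = (5, 22)

25P = (5, 22)


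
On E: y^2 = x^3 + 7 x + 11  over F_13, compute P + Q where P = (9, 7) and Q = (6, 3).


P != Q, so use the chord formula.
s = (y2 - y1) / (x2 - x1) = (9) / (10) mod 13 = 10
x3 = s^2 - x1 - x2 mod 13 = 10^2 - 9 - 6 = 7
y3 = s (x1 - x3) - y1 mod 13 = 10 * (9 - 7) - 7 = 0

P + Q = (7, 0)


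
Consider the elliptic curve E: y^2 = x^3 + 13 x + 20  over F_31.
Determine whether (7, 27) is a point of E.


Check whether y^2 = x^3 + 13 x + 20 (mod 31) for (x, y) = (7, 27).
LHS: y^2 = 27^2 mod 31 = 16
RHS: x^3 + 13 x + 20 = 7^3 + 13*7 + 20 mod 31 = 20
LHS != RHS

No, not on the curve


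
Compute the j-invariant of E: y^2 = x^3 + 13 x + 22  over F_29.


Delta = -16(4 a^3 + 27 b^2) mod 29 = 15
-1728 * (4 a)^3 = -1728 * (4*13)^3 mod 29 = 18
j = 18 * 15^(-1) mod 29 = 7

j = 7 (mod 29)


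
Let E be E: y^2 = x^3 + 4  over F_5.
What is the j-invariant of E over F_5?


Delta = -16(4 a^3 + 27 b^2) mod 5 = 3
-1728 * (4 a)^3 = -1728 * (4*0)^3 mod 5 = 0
j = 0 * 3^(-1) mod 5 = 0

j = 0 (mod 5)


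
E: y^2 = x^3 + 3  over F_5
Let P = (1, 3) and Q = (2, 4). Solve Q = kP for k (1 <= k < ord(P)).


Enumerate multiples of P until we hit Q = (2, 4):
  1P = (1, 3)
  2P = (2, 4)
Match found at i = 2.

k = 2


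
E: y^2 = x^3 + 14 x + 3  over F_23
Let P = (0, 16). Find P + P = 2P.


Doubling: s = (3 x1^2 + a) / (2 y1)
s = (3*0^2 + 14) / (2*16) mod 23 = 22
x3 = s^2 - 2 x1 mod 23 = 22^2 - 2*0 = 1
y3 = s (x1 - x3) - y1 mod 23 = 22 * (0 - 1) - 16 = 8

2P = (1, 8)


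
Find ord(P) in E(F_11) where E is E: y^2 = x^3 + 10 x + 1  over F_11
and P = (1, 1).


Compute successive multiples of P until we hit O:
  1P = (1, 1)
  2P = (10, 1)
  3P = (0, 10)
  4P = (3, 6)
  5P = (5, 0)
  6P = (3, 5)
  7P = (0, 1)
  8P = (10, 10)
  ... (continuing to 10P)
  10P = O

ord(P) = 10


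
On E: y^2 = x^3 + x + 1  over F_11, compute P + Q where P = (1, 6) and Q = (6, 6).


P != Q, so use the chord formula.
s = (y2 - y1) / (x2 - x1) = (0) / (5) mod 11 = 0
x3 = s^2 - x1 - x2 mod 11 = 0^2 - 1 - 6 = 4
y3 = s (x1 - x3) - y1 mod 11 = 0 * (1 - 4) - 6 = 5

P + Q = (4, 5)


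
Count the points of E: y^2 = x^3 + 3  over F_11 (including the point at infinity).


For each x in F_11, count y with y^2 = x^3 + 0 x + 3 mod 11:
  x = 0: RHS = 3, y in [5, 6]  -> 2 point(s)
  x = 1: RHS = 4, y in [2, 9]  -> 2 point(s)
  x = 2: RHS = 0, y in [0]  -> 1 point(s)
  x = 4: RHS = 1, y in [1, 10]  -> 2 point(s)
  x = 7: RHS = 5, y in [4, 7]  -> 2 point(s)
  x = 8: RHS = 9, y in [3, 8]  -> 2 point(s)
Affine points: 11. Add the point at infinity: total = 12.

#E(F_11) = 12


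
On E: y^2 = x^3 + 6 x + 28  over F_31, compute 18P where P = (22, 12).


k = 18 = 10010_2 (binary, LSB first: 01001)
Double-and-add from P = (22, 12):
  bit 0 = 0: acc unchanged = O
  bit 1 = 1: acc = O + (6, 30) = (6, 30)
  bit 2 = 0: acc unchanged = (6, 30)
  bit 3 = 0: acc unchanged = (6, 30)
  bit 4 = 1: acc = (6, 30) + (14, 29) = (27, 23)

18P = (27, 23)


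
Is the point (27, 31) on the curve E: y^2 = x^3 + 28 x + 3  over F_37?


Check whether y^2 = x^3 + 28 x + 3 (mod 37) for (x, y) = (27, 31).
LHS: y^2 = 31^2 mod 37 = 36
RHS: x^3 + 28 x + 3 = 27^3 + 28*27 + 3 mod 37 = 18
LHS != RHS

No, not on the curve


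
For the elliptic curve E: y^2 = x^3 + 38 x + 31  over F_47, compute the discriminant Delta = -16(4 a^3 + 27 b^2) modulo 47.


4 a^3 + 27 b^2 = 4*38^3 + 27*31^2 = 219488 + 25947 = 245435
Delta = -16 * (245435) = -3926960
Delta mod 47 = 31

Delta = 31 (mod 47)


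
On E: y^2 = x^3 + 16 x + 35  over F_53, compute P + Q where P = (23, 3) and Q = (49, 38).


P != Q, so use the chord formula.
s = (y2 - y1) / (x2 - x1) = (35) / (26) mod 53 = 36
x3 = s^2 - x1 - x2 mod 53 = 36^2 - 23 - 49 = 5
y3 = s (x1 - x3) - y1 mod 53 = 36 * (23 - 5) - 3 = 9

P + Q = (5, 9)


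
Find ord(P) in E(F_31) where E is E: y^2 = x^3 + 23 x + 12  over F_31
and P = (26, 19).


Compute successive multiples of P until we hit O:
  1P = (26, 19)
  2P = (20, 3)
  3P = (30, 22)
  4P = (24, 29)
  5P = (6, 5)
  6P = (6, 26)
  7P = (24, 2)
  8P = (30, 9)
  ... (continuing to 11P)
  11P = O

ord(P) = 11


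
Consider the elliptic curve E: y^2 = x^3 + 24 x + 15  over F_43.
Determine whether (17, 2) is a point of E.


Check whether y^2 = x^3 + 24 x + 15 (mod 43) for (x, y) = (17, 2).
LHS: y^2 = 2^2 mod 43 = 4
RHS: x^3 + 24 x + 15 = 17^3 + 24*17 + 15 mod 43 = 4
LHS = RHS

Yes, on the curve


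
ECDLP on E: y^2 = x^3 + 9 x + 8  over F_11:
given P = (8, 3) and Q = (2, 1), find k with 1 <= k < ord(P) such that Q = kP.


Enumerate multiples of P until we hit Q = (2, 1):
  1P = (8, 3)
  2P = (9, 2)
  3P = (6, 6)
  4P = (2, 10)
  5P = (10, 3)
  6P = (4, 8)
  7P = (4, 3)
  8P = (10, 8)
  9P = (2, 1)
Match found at i = 9.

k = 9


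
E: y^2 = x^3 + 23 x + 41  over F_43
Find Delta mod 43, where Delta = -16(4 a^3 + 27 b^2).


4 a^3 + 27 b^2 = 4*23^3 + 27*41^2 = 48668 + 45387 = 94055
Delta = -16 * (94055) = -1504880
Delta mod 43 = 34

Delta = 34 (mod 43)


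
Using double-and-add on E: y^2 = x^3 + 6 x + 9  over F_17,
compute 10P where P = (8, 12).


k = 10 = 1010_2 (binary, LSB first: 0101)
Double-and-add from P = (8, 12):
  bit 0 = 0: acc unchanged = O
  bit 1 = 1: acc = O + (0, 3) = (0, 3)
  bit 2 = 0: acc unchanged = (0, 3)
  bit 3 = 1: acc = (0, 3) + (16, 6) = (10, 10)

10P = (10, 10)


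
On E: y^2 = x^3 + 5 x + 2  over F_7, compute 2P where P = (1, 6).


Doubling: s = (3 x1^2 + a) / (2 y1)
s = (3*1^2 + 5) / (2*6) mod 7 = 3
x3 = s^2 - 2 x1 mod 7 = 3^2 - 2*1 = 0
y3 = s (x1 - x3) - y1 mod 7 = 3 * (1 - 0) - 6 = 4

2P = (0, 4)


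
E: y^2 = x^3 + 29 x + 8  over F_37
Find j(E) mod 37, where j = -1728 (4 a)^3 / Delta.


Delta = -16(4 a^3 + 27 b^2) mod 37 = 14
-1728 * (4 a)^3 = -1728 * (4*29)^3 mod 37 = 6
j = 6 * 14^(-1) mod 37 = 11

j = 11 (mod 37)


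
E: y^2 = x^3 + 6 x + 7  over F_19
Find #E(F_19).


For each x in F_19, count y with y^2 = x^3 + 6 x + 7 mod 19:
  x = 0: RHS = 7, y in [8, 11]  -> 2 point(s)
  x = 4: RHS = 0, y in [0]  -> 1 point(s)
  x = 8: RHS = 16, y in [4, 15]  -> 2 point(s)
  x = 9: RHS = 11, y in [7, 12]  -> 2 point(s)
  x = 11: RHS = 17, y in [6, 13]  -> 2 point(s)
  x = 14: RHS = 4, y in [2, 17]  -> 2 point(s)
  x = 16: RHS = 0, y in [0]  -> 1 point(s)
  x = 17: RHS = 6, y in [5, 14]  -> 2 point(s)
  x = 18: RHS = 0, y in [0]  -> 1 point(s)
Affine points: 15. Add the point at infinity: total = 16.

#E(F_19) = 16
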